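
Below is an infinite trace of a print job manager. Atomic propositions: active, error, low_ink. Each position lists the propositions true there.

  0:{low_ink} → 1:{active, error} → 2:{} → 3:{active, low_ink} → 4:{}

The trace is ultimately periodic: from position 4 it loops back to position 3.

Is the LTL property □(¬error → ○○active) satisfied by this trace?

Does not hold

¬error → ○○active must hold at every position from 0 onward. It fails at position 0, so □(¬error → ○○active) is false.
Positions where ¬error holds: 0, 2, 3, 4.
Check ○○active at each: 0→fails, 2→fails, 3→ok, 4→fails.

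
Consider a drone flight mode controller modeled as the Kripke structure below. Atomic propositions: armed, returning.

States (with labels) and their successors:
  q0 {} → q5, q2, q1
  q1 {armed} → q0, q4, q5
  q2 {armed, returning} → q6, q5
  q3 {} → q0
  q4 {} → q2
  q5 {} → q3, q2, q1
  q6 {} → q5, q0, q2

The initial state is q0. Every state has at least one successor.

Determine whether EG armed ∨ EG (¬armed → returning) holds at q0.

States satisfying armed: {q1, q2}.
States satisfying EG armed: ∅.
States satisfying ¬armed → returning: {q1, q2}.
States satisfying EG (¬armed → returning): ∅.
States satisfying EG armed ∨ EG (¬armed → returning): ∅.
q0 ∉ Sat(EG armed ∨ EG (¬armed → returning)).

Does not hold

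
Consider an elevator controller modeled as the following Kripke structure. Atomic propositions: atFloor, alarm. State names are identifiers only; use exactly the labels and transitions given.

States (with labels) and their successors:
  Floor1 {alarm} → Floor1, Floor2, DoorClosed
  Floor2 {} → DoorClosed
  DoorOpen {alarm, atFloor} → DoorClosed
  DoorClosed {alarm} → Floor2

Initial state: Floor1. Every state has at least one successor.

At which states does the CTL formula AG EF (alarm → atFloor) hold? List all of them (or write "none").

States satisfying EF (alarm → atFloor): {Floor1, Floor2, DoorOpen, DoorClosed}.
States satisfying AG EF (alarm → atFloor): {Floor1, Floor2, DoorOpen, DoorClosed}.

{Floor1, Floor2, DoorOpen, DoorClosed}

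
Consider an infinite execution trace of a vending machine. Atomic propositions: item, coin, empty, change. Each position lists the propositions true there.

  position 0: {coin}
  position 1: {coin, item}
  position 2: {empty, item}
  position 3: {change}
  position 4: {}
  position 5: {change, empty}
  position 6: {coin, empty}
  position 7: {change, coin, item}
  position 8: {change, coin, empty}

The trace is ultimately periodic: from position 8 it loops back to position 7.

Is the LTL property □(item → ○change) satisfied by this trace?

Does not hold

item → ○change must hold at every position from 0 onward. It fails at position 1, so □(item → ○change) is false.
Positions where item holds: 1, 2, 7.
Check ○change at each: 1→fails, 2→ok, 7→ok.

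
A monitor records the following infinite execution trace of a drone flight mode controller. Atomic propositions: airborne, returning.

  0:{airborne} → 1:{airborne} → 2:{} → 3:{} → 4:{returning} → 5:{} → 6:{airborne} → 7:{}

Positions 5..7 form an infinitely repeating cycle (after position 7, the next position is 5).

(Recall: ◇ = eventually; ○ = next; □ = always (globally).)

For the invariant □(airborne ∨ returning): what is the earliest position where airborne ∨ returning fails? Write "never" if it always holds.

Check airborne ∨ returning at each position in order: 0 ✓, 1 ✓.
At position 2 the labels are {}, so airborne ∨ returning is false there. This is the first violation.

2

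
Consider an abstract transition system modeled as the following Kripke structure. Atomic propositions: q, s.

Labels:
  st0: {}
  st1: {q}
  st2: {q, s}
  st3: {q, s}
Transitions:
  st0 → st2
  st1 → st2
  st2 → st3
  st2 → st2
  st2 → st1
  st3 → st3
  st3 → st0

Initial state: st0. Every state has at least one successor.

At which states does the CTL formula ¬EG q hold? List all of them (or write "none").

{st0}

States satisfying q: {st1, st2, st3}.
States satisfying EG q: {st1, st2, st3}.
States satisfying ¬EG q: {st0}.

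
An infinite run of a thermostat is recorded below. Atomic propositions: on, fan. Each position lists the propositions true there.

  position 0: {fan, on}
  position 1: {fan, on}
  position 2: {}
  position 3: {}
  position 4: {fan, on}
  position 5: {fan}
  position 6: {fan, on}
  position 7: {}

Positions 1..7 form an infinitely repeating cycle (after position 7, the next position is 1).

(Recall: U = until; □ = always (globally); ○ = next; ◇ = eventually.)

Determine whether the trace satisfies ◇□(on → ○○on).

□(on → ○○on) is false at every position 0..7, so it never becomes true and ◇□(on → ○○on) fails.

Violated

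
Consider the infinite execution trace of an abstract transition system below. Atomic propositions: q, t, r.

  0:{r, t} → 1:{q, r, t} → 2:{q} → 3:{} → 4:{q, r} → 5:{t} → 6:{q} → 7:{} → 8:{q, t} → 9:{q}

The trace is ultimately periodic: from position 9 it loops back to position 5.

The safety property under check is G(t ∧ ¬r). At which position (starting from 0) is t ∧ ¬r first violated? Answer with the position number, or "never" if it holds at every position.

At position 0 the labels are {r, t}, so t ∧ ¬r is false there. This is the first violation.

0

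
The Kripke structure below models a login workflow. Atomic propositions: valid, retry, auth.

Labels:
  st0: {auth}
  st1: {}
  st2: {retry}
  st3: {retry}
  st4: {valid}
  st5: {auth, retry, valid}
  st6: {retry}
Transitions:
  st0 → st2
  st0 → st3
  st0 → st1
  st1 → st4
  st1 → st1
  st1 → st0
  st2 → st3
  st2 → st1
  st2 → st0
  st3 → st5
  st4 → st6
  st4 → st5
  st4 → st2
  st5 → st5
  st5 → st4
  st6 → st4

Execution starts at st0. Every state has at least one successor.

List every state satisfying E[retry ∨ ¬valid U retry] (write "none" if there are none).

{st0, st1, st2, st3, st5, st6}

States satisfying retry ∨ ¬valid: {st0, st1, st2, st3, st5, st6}.
States satisfying retry: {st2, st3, st5, st6}.
States satisfying E[retry ∨ ¬valid U retry]: {st0, st1, st2, st3, st5, st6}.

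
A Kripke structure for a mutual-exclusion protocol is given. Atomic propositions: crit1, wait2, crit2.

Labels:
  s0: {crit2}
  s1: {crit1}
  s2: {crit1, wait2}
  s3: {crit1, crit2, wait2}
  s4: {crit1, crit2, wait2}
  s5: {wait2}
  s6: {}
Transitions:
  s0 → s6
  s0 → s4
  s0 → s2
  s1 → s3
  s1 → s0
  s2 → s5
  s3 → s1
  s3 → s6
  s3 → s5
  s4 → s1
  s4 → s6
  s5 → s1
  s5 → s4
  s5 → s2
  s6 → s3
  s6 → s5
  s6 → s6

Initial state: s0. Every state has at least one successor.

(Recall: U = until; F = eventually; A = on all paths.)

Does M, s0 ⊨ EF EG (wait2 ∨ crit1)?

Holds

States satisfying EG (wait2 ∨ crit1): {s1, s2, s3, s4, s5}.
States satisfying EF EG (wait2 ∨ crit1): {s0, s1, s2, s3, s4, s5, s6}.
Some path from s0 reaches a state where EG (wait2 ∨ crit1) holds.
s0 ∈ Sat(EF EG (wait2 ∨ crit1)).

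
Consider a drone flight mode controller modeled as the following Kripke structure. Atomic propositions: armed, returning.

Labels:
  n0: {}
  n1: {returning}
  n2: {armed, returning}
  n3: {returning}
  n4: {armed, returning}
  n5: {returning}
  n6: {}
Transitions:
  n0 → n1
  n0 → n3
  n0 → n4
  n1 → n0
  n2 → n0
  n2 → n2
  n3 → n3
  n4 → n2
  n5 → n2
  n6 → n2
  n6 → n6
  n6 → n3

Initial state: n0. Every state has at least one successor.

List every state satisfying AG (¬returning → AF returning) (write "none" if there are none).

States satisfying ¬returning → AF returning: {n0, n1, n2, n3, n4, n5}.
States satisfying AG (¬returning → AF returning): {n0, n1, n2, n3, n4, n5}.

{n0, n1, n2, n3, n4, n5}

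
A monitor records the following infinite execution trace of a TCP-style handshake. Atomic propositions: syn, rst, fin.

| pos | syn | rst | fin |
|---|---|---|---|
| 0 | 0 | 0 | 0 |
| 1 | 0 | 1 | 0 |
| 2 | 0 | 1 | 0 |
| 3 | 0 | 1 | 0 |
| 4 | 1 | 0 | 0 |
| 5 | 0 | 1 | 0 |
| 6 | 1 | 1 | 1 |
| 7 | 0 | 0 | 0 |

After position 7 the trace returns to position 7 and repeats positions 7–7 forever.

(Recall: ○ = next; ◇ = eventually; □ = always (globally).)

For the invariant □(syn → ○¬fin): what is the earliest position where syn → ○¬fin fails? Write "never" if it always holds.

never

syn → ○¬fin holds at every position 0..7, and those are all the positions the trace ever visits, so the invariant □(syn → ○¬fin) is never violated.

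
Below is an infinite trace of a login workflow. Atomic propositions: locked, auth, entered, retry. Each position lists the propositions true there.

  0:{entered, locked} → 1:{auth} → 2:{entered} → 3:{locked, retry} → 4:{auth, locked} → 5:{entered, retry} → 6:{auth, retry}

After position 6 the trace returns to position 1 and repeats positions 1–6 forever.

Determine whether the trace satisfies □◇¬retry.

◇¬retry holds at every position 0..6, and those are all positions ever visited, so □◇¬retry holds.

Yes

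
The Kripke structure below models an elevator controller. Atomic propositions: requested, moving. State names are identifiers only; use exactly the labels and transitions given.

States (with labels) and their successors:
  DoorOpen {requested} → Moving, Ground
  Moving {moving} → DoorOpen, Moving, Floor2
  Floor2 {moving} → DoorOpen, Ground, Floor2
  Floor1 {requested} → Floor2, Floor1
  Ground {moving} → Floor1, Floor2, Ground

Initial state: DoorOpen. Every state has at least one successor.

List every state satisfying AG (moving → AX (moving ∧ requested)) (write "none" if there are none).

none

States satisfying moving → AX (moving ∧ requested): {DoorOpen, Floor1}.
States satisfying AG (moving → AX (moving ∧ requested)): ∅.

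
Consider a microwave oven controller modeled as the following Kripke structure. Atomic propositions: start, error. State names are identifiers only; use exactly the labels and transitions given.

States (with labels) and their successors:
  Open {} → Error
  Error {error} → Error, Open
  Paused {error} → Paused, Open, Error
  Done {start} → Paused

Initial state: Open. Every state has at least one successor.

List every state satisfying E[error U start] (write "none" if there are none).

{Done}

States satisfying error: {Error, Paused}.
States satisfying start: {Done}.
States satisfying E[error U start]: {Done}.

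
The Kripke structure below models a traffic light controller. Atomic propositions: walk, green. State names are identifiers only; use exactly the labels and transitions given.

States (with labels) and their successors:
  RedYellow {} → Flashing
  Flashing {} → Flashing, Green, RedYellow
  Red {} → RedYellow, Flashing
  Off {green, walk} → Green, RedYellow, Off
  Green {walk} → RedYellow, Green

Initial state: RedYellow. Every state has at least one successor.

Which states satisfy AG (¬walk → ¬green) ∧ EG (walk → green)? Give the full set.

{RedYellow, Flashing, Red, Off}

States satisfying ¬walk → ¬green: {RedYellow, Flashing, Red, Off, Green}.
States satisfying AG (¬walk → ¬green): {RedYellow, Flashing, Red, Off, Green}.
States satisfying walk → green: {RedYellow, Flashing, Red, Off}.
States satisfying EG (walk → green): {RedYellow, Flashing, Red, Off}.
States satisfying AG (¬walk → ¬green) ∧ EG (walk → green): {RedYellow, Flashing, Red, Off}.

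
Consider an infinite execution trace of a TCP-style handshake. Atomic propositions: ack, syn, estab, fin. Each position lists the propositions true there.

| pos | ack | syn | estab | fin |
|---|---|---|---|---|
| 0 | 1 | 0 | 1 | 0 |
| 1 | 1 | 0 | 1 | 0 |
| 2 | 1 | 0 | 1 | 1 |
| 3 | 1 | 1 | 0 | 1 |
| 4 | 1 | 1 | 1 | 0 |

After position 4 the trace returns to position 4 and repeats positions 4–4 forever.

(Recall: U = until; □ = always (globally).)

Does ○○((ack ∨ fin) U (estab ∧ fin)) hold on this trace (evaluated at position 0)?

The position after 0 is 1; ○((ack ∨ fin) U (estab ∧ fin)) is true there.

Holds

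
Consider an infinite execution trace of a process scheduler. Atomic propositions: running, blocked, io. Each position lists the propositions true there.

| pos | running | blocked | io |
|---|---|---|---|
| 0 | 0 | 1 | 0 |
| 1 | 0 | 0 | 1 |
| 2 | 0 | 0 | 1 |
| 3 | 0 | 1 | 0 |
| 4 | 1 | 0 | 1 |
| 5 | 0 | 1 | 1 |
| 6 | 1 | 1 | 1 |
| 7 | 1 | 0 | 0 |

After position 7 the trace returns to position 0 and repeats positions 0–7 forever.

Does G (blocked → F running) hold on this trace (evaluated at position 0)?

blocked → F running holds at every position 0..7, and those are all positions ever visited, so G (blocked → F running) holds.
Positions where blocked holds: 0, 3, 5, 6.
Check F running at each: 0→ok, 3→ok, 5→ok, 6→ok.

Yes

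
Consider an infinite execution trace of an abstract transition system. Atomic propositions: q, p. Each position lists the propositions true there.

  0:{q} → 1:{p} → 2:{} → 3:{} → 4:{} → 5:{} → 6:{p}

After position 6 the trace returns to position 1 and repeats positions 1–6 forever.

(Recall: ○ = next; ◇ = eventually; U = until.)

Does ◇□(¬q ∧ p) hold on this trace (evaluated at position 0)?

□(¬q ∧ p) is false at every position 0..6, so it never becomes true and ◇□(¬q ∧ p) fails.

Violated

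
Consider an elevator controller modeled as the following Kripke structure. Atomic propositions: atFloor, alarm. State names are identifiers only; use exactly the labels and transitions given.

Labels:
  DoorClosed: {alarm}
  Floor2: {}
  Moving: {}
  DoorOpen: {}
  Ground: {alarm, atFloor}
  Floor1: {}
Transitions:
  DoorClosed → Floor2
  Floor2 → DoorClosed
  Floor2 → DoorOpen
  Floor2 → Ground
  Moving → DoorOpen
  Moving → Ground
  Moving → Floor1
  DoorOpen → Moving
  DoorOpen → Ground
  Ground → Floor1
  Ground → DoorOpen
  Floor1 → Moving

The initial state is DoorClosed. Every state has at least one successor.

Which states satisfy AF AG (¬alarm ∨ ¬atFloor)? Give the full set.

none

States satisfying AG (¬alarm ∨ ¬atFloor): ∅.
States satisfying AF AG (¬alarm ∨ ¬atFloor): ∅.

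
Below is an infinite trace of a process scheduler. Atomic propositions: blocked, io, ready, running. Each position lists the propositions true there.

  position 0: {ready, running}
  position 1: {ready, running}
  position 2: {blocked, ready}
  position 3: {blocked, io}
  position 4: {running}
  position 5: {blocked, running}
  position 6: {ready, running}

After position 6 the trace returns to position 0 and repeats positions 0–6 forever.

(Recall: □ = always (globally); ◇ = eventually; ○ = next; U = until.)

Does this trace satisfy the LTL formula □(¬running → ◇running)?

Satisfied

¬running → ◇running holds at every position 0..6, and those are all positions ever visited, so □(¬running → ◇running) holds.
Positions where ¬running holds: 2, 3.
Check ◇running at each: 2→ok, 3→ok.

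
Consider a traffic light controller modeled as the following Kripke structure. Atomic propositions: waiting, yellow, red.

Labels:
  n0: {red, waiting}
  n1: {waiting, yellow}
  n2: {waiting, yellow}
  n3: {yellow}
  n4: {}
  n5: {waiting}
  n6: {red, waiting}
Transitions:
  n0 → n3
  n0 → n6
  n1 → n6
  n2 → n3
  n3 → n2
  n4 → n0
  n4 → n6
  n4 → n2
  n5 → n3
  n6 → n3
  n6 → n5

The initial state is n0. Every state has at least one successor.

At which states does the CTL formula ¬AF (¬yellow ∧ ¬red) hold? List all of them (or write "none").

{n0, n1, n2, n3, n6}

States satisfying ¬yellow ∧ ¬red: {n4, n5}.
States satisfying AF (¬yellow ∧ ¬red): {n4, n5}.
States satisfying ¬AF (¬yellow ∧ ¬red): {n0, n1, n2, n3, n6}.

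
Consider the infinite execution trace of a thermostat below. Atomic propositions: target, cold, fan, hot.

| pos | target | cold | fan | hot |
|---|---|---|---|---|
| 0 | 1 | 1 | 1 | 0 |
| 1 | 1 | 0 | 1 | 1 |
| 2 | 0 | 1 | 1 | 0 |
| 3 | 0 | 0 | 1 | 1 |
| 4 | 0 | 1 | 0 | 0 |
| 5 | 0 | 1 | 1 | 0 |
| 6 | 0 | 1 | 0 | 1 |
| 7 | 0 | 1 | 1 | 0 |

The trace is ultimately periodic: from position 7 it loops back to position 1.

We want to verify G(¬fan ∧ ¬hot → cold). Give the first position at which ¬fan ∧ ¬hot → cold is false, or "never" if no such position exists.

¬fan ∧ ¬hot → cold holds at every position 0..7, and those are all the positions the trace ever visits, so the invariant G(¬fan ∧ ¬hot → cold) is never violated.

never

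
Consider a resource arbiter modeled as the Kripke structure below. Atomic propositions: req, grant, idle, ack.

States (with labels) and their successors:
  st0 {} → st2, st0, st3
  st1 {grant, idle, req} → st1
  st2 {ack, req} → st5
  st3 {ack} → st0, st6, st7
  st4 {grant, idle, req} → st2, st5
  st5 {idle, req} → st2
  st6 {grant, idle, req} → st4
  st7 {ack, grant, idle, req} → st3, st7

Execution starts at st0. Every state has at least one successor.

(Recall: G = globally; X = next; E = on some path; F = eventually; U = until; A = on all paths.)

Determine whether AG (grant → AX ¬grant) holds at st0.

Violated

States satisfying grant → AX ¬grant: {st0, st2, st3, st4, st5}.
States satisfying AG (grant → AX ¬grant): {st2, st4, st5}.
st6 is reachable from st0 and violates grant → AX ¬grant, so AG fails at st0.
st0 ∉ Sat(AG (grant → AX ¬grant)).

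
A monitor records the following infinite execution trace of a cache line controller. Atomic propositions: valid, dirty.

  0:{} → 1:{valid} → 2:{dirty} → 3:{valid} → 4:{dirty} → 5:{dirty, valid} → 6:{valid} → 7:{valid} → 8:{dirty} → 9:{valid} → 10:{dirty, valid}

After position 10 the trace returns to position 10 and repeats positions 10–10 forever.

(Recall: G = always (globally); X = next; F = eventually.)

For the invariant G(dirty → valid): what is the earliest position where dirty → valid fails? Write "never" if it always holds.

2

Check dirty → valid at each position in order: 0 ✓, 1 ✓.
At position 2 the labels are {dirty}, so dirty → valid is false there. This is the first violation.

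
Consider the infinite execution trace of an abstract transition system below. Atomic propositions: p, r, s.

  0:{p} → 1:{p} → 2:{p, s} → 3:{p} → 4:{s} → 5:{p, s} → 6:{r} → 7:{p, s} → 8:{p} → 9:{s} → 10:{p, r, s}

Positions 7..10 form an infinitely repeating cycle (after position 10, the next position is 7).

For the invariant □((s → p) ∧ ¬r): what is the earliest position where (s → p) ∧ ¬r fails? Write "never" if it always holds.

4

Check (s → p) ∧ ¬r at each position in order: 0 ✓, 1 ✓, 2 ✓, 3 ✓.
At position 4 the labels are {s}, so (s → p) ∧ ¬r is false there. This is the first violation.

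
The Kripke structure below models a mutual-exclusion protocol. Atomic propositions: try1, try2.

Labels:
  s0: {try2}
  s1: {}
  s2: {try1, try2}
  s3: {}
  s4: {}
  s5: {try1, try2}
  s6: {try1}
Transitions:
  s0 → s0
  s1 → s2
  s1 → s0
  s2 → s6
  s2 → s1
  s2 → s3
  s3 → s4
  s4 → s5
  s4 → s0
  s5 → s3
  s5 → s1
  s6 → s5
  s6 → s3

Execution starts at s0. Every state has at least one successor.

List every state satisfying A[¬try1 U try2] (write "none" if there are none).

States satisfying ¬try1: {s0, s1, s3, s4}.
States satisfying try2: {s0, s2, s5}.
States satisfying A[¬try1 U try2]: {s0, s1, s2, s3, s4, s5}.

{s0, s1, s2, s3, s4, s5}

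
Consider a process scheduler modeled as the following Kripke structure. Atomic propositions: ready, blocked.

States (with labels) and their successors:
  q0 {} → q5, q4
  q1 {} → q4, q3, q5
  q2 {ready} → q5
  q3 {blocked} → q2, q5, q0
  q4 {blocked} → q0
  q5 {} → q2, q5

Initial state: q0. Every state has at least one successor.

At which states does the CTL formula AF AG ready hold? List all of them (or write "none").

none

States satisfying AG ready: ∅.
States satisfying AF AG ready: ∅.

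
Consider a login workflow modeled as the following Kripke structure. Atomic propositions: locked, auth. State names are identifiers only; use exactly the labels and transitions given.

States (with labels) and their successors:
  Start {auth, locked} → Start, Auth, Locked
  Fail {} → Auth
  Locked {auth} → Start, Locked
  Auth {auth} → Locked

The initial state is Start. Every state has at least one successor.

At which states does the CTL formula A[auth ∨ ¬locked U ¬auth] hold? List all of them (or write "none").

{Fail}

States satisfying auth ∨ ¬locked: {Start, Fail, Locked, Auth}.
States satisfying ¬auth: {Fail}.
States satisfying A[auth ∨ ¬locked U ¬auth]: {Fail}.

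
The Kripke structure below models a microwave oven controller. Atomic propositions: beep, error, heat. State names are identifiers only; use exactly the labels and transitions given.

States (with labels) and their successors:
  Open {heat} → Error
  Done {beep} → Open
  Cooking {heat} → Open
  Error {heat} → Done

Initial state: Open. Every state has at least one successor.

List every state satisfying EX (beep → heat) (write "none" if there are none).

{Open, Done, Cooking}

States satisfying beep → heat: {Open, Cooking, Error}.
States satisfying EX (beep → heat): {Open, Done, Cooking}.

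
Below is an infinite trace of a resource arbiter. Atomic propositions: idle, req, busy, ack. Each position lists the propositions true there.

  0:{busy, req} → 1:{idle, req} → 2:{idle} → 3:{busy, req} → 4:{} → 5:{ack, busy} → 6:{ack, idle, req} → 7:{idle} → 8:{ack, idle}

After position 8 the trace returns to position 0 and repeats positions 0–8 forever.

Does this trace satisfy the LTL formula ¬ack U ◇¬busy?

Walking from position 0: ◇¬busy first holds at position 0, and ¬ack holds at every earlier position along the way, so ¬ack U ◇¬busy holds.

Yes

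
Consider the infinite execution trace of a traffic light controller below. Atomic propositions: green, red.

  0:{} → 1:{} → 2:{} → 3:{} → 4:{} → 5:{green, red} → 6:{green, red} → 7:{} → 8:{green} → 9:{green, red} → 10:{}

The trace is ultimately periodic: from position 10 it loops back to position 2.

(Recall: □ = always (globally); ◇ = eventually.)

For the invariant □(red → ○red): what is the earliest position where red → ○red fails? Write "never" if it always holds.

6

Check red → ○red at each position in order: 0 ✓, 1 ✓, 2 ✓, 3 ✓, 4 ✓, 5 ✓.
At position 6 the labels are {green, red} and the next position 7 has {}, so red → ○red is false there. This is the first violation.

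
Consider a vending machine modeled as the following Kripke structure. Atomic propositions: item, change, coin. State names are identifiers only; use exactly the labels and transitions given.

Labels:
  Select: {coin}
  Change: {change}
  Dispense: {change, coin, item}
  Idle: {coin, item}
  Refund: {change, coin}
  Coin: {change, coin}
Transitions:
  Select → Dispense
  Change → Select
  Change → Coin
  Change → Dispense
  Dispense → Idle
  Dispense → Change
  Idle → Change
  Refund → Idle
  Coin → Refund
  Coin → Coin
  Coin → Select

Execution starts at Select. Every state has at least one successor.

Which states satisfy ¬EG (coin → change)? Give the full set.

{Select, Idle, Refund}

States satisfying coin → change: {Change, Dispense, Refund, Coin}.
States satisfying EG (coin → change): {Change, Dispense, Coin}.
States satisfying ¬EG (coin → change): {Select, Idle, Refund}.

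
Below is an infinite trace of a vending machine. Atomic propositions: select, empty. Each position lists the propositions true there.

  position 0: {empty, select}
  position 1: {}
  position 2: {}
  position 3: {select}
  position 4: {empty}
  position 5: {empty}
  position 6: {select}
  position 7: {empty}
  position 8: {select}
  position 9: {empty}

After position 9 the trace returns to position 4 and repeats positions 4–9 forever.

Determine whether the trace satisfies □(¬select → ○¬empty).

Violated

¬select → ○¬empty must hold at every position from 0 onward. It fails at position 4, so □(¬select → ○¬empty) is false.
Positions where ¬select holds: 1, 2, 4, 5, 7, 9.
Check ○¬empty at each: 1→ok, 2→ok, 4→fails, 5→ok, 7→ok, 9→fails.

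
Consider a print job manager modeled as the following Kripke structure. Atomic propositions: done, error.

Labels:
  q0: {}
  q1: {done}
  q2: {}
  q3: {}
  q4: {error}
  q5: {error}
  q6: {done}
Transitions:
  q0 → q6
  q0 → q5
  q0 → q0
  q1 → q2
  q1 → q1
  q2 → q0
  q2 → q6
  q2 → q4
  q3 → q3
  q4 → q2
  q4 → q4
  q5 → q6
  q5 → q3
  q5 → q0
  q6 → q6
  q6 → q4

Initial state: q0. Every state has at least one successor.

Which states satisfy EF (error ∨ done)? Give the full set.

States satisfying error ∨ done: {q1, q4, q5, q6}.
States satisfying EF (error ∨ done): {q0, q1, q2, q4, q5, q6}.

{q0, q1, q2, q4, q5, q6}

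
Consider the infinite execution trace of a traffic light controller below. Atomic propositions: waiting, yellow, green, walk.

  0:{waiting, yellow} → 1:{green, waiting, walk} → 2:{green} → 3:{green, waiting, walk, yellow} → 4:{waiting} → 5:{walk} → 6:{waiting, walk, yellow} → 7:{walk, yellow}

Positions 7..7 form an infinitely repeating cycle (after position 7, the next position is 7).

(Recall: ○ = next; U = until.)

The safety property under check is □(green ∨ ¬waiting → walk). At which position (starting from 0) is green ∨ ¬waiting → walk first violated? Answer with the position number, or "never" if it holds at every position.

Check green ∨ ¬waiting → walk at each position in order: 0 ✓, 1 ✓.
At position 2 the labels are {green}, so green ∨ ¬waiting → walk is false there. This is the first violation.

2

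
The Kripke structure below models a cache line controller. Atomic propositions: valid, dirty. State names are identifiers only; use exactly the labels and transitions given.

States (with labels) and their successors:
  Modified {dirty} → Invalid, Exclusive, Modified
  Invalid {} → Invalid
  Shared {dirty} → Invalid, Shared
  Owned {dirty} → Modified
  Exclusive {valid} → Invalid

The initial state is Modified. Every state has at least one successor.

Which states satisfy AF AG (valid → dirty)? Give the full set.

States satisfying AG (valid → dirty): {Invalid, Shared}.
States satisfying AF AG (valid → dirty): {Invalid, Shared, Exclusive}.

{Invalid, Shared, Exclusive}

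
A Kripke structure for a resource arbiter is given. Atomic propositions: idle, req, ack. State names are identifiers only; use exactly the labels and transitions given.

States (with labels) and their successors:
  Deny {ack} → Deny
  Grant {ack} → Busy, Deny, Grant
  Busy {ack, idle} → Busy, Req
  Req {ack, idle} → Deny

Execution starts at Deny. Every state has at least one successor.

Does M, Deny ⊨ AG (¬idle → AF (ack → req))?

States satisfying ¬idle → AF (ack → req): {Busy, Req}.
States satisfying AG (¬idle → AF (ack → req)): ∅.
Deny is reachable from Deny and violates ¬idle → AF (ack → req), so AG fails at Deny.
Deny ∉ Sat(AG (¬idle → AF (ack → req))).

Does not hold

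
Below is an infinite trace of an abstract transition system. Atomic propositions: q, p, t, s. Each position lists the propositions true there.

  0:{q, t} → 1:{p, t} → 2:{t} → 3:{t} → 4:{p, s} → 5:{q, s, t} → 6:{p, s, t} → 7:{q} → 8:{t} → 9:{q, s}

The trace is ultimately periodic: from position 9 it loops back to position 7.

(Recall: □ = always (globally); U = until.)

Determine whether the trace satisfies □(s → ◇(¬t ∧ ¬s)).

s → ◇(¬t ∧ ¬s) holds at every position 0..9, and those are all positions ever visited, so □(s → ◇(¬t ∧ ¬s)) holds.
Positions where s holds: 4, 5, 6, 9.
Check ◇(¬t ∧ ¬s) at each: 4→ok, 5→ok, 6→ok, 9→ok.

Satisfied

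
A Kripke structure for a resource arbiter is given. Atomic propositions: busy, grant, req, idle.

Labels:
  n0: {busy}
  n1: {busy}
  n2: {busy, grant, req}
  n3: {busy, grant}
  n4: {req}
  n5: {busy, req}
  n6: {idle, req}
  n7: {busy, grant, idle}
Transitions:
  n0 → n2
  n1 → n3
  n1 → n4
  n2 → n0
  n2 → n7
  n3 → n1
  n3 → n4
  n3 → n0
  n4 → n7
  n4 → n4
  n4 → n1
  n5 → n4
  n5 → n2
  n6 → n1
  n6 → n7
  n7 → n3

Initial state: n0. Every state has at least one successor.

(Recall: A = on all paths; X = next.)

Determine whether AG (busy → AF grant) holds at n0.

No

States satisfying busy → AF grant: {n0, n2, n3, n4, n6, n7}.
States satisfying AG (busy → AF grant): ∅.
n1 is reachable from n0 and violates busy → AF grant, so AG fails at n0.
n0 ∉ Sat(AG (busy → AF grant)).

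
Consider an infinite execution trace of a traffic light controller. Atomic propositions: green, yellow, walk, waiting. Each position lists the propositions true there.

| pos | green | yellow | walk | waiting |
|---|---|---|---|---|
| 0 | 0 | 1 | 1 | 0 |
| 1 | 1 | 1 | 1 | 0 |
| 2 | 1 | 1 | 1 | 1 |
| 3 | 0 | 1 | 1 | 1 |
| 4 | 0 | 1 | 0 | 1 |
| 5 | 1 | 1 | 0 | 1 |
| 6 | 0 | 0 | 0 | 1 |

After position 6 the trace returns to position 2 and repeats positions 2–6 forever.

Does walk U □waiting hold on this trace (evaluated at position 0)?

Walking from position 0: □waiting first holds at position 2, and walk holds at every earlier position along the way, so walk U □waiting holds.

Satisfied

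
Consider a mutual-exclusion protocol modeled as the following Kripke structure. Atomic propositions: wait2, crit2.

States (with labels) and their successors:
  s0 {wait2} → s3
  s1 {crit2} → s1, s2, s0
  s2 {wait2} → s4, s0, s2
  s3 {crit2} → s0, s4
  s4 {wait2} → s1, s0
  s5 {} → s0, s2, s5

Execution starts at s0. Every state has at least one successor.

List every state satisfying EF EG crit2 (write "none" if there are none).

{s0, s1, s2, s3, s4, s5}

States satisfying EG crit2: {s1}.
States satisfying EF EG crit2: {s0, s1, s2, s3, s4, s5}.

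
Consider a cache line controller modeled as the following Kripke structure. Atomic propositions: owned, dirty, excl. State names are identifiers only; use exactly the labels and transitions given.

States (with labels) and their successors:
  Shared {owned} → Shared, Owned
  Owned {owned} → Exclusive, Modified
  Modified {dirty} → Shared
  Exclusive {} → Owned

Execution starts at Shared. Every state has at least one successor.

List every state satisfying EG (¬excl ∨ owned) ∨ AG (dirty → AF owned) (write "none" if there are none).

States satisfying ¬excl ∨ owned: {Shared, Owned, Modified, Exclusive}.
States satisfying EG (¬excl ∨ owned): {Shared, Owned, Modified, Exclusive}.
States satisfying dirty → AF owned: {Shared, Owned, Modified, Exclusive}.
States satisfying AG (dirty → AF owned): {Shared, Owned, Modified, Exclusive}.
States satisfying EG (¬excl ∨ owned) ∨ AG (dirty → AF owned): {Shared, Owned, Modified, Exclusive}.

{Shared, Owned, Modified, Exclusive}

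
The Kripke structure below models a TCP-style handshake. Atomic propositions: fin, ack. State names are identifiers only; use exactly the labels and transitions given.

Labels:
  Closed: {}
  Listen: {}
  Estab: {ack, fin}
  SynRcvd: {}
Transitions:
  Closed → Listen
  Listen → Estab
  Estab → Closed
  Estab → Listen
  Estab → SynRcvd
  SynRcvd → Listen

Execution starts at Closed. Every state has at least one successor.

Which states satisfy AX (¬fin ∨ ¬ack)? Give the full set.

{Closed, Estab, SynRcvd}

States satisfying ¬fin ∨ ¬ack: {Closed, Listen, SynRcvd}.
States satisfying AX (¬fin ∨ ¬ack): {Closed, Estab, SynRcvd}.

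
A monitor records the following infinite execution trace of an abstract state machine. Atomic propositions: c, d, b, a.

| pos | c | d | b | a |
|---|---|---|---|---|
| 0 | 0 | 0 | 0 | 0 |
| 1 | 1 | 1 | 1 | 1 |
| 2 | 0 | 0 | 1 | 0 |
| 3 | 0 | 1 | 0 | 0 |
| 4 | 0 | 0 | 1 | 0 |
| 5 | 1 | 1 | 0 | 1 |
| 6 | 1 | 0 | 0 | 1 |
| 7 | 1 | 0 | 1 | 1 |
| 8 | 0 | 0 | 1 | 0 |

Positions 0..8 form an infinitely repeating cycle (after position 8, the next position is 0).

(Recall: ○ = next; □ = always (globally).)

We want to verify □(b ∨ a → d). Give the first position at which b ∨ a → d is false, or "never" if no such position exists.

Check b ∨ a → d at each position in order: 0 ✓, 1 ✓.
At position 2 the labels are {b}, so b ∨ a → d is false there. This is the first violation.

2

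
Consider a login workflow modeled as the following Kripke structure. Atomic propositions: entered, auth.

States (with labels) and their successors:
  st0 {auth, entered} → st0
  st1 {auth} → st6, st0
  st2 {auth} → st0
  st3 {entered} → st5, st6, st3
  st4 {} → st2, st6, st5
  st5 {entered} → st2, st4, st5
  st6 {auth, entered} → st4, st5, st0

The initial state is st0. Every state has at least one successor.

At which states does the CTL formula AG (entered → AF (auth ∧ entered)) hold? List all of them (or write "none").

{st0, st2}

States satisfying entered → AF (auth ∧ entered): {st0, st1, st2, st4, st6}.
States satisfying AG (entered → AF (auth ∧ entered)): {st0, st2}.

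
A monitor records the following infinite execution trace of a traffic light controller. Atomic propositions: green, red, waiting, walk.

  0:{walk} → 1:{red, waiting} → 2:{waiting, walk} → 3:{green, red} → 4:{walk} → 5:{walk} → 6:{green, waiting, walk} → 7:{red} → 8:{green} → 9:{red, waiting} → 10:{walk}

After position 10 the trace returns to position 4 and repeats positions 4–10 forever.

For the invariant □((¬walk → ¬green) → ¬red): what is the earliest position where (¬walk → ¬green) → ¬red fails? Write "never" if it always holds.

Check (¬walk → ¬green) → ¬red at each position in order: 0 ✓.
At position 1 the labels are {red, waiting}, so (¬walk → ¬green) → ¬red is false there. This is the first violation.

1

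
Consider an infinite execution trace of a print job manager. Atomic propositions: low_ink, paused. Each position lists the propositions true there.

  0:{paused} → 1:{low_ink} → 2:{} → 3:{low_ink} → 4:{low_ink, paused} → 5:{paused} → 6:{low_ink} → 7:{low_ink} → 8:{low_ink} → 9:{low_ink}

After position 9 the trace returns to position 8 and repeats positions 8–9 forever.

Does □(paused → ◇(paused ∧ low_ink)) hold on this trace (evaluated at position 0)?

Violated

paused → ◇(paused ∧ low_ink) must hold at every position from 0 onward. It fails at position 5, so □(paused → ◇(paused ∧ low_ink)) is false.
Positions where paused holds: 0, 4, 5.
Check ◇(paused ∧ low_ink) at each: 0→ok, 4→ok, 5→fails.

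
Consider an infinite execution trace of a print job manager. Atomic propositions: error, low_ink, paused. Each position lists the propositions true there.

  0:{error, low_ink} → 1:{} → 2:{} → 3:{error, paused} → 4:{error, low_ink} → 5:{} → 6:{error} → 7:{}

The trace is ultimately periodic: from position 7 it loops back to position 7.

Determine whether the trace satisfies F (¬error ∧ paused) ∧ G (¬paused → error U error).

Does not hold

¬error ∧ paused is false at every position 0..7, so it never becomes true and F (¬error ∧ paused) fails.
¬paused → error U error must hold at every position from 0 onward. It fails at position 1, so G (¬paused → error U error) is false.
Positions where ¬paused holds: 0, 1, 2, 4, 5, 6, 7.
Check error U error at each: 0→ok, 1→fails, 2→fails, 4→ok, 5→fails, 6→ok, 7→fails.
At position 0: F (¬error ∧ paused) is false; G (¬paused → error U error) is false; so F (¬error ∧ paused) ∧ G (¬paused → error U error) is false.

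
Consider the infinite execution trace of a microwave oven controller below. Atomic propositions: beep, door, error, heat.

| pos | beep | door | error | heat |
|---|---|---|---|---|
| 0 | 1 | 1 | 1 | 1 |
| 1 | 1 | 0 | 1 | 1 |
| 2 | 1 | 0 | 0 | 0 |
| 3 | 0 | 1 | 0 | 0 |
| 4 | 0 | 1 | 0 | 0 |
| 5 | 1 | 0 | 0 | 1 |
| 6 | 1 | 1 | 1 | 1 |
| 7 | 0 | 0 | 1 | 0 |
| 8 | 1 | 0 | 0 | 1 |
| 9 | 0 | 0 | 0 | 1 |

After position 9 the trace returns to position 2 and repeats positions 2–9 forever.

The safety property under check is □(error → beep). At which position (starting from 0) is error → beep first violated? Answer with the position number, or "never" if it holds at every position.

Check error → beep at each position in order: 0 ✓, 1 ✓, 2 ✓, 3 ✓, 4 ✓, 5 ✓, 6 ✓.
At position 7 the labels are {error}, so error → beep is false there. This is the first violation.

7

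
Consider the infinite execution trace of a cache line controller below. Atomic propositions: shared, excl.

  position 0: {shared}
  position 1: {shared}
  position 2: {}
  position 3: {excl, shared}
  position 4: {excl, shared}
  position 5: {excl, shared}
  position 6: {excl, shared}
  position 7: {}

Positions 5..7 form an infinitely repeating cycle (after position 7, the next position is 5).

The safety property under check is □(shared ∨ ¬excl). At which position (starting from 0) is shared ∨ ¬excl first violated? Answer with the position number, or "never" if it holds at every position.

never

shared ∨ ¬excl holds at every position 0..7, and those are all the positions the trace ever visits, so the invariant □(shared ∨ ¬excl) is never violated.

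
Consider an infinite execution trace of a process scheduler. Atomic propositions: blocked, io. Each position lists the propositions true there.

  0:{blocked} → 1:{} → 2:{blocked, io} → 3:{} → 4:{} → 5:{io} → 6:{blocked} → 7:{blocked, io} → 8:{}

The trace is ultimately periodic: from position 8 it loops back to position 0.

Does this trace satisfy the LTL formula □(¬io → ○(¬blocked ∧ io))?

Violated

¬io → ○(¬blocked ∧ io) must hold at every position from 0 onward. It fails at position 0, so □(¬io → ○(¬blocked ∧ io)) is false.
Positions where ¬io holds: 0, 1, 3, 4, 6, 8.
Check ○(¬blocked ∧ io) at each: 0→fails, 1→fails, 3→fails, 4→ok, 6→fails, 8→fails.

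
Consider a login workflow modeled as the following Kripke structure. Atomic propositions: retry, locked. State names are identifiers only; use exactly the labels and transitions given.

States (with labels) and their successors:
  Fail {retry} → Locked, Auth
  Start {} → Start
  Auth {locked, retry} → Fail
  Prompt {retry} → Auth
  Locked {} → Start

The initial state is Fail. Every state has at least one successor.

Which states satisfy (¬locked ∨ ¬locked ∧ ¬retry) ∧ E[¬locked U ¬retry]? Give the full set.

{Fail, Start, Locked}

States satisfying ¬locked: {Fail, Start, Prompt, Locked}.
States satisfying ¬retry: {Start, Locked}.
States satisfying ¬locked ∧ ¬retry: {Start, Locked}.
States satisfying ¬locked ∨ ¬locked ∧ ¬retry: {Fail, Start, Prompt, Locked}.
States satisfying E[¬locked U ¬retry]: {Fail, Start, Locked}.
States satisfying (¬locked ∨ ¬locked ∧ ¬retry) ∧ E[¬locked U ¬retry]: {Fail, Start, Locked}.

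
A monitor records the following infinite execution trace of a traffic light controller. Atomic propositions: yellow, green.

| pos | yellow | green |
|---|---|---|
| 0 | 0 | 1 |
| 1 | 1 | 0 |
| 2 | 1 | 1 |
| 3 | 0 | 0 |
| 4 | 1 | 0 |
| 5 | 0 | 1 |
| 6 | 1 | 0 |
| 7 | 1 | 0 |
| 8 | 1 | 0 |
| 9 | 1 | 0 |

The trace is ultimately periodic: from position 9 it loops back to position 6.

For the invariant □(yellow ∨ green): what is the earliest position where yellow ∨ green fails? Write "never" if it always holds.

Check yellow ∨ green at each position in order: 0 ✓, 1 ✓, 2 ✓.
At position 3 the labels are {}, so yellow ∨ green is false there. This is the first violation.

3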